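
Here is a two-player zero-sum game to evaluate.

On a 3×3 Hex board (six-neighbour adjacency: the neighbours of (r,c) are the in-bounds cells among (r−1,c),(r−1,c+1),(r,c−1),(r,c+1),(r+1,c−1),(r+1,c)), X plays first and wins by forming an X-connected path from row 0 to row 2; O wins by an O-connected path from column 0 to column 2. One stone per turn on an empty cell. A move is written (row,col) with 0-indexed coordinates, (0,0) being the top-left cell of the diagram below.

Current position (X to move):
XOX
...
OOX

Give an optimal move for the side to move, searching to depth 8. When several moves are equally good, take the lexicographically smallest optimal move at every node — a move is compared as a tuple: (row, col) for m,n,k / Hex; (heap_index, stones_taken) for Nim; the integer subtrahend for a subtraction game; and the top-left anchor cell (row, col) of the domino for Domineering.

ply 1, X at XOX/.../OOX | (1,0)=-1→XOX/X../OOX; (1,1)=-1→XOX/.X./OOX; (1,2)=+1→XOX/..X/OOX*
ply 2: XOX/..X/OOX is terminal -1 (O); from XOX/.../OOX depth 8

X's best at [XOX/.../OOX]: (1,2)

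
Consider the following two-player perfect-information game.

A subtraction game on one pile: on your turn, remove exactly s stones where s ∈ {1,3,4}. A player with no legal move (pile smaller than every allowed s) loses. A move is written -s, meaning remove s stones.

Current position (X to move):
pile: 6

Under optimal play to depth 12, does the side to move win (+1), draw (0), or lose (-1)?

value(6, X) = +1

ply 1, X at 6 | -1=-1→5; -3=-1→3; -4=+1→2*
ply 2, O at 2 | -1=-1→1*
ply 3, X at 1 | -1=+1→0*
ply 4: 0 is terminal -1 (O); from 6 depth 12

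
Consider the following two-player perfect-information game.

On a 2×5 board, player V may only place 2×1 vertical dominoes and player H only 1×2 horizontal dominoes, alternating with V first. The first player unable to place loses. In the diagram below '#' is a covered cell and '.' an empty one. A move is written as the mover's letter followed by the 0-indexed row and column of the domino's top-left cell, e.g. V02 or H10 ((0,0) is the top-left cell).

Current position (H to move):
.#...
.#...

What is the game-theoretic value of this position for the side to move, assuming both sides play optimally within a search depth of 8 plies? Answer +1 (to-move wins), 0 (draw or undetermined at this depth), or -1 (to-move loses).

value(.#.../.#..., H) = -1

[.#.../.#...] H move#1: H02:-1/.###./.#...*, H03:-1/.#.##/.#..., H12:-1/.#.../.###., H13:-1/.#.../.#.##
[.###./.#...] V move#2: V00:-1/####./##..., V04:+1/.####/.#..#*
[.####/.#..#] H move#3: H12:-1/.####/.####*
[.####/.####] V move#4: V00:+1/#####/#####*
[#####/#####] end (terminal -1, H#5); searched .#.../.#... to 8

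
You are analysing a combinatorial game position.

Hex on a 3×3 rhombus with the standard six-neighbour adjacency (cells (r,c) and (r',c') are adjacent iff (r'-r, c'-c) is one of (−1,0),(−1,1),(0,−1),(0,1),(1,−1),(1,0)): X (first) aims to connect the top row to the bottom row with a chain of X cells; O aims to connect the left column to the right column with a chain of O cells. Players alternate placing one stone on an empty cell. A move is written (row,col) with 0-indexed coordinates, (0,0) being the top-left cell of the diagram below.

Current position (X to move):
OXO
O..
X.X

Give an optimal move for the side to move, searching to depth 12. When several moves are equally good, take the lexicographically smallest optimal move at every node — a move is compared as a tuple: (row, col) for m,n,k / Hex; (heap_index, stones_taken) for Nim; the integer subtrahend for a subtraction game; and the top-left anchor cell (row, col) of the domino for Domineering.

X's best at [OXO/O../X.X]: (1,1)

ply 1, X at OXO/O../X.X | (1,1)=+1→OXO/OX./X.X*; (1,2)=-1→OXO/O.X/X.X; (2,1)=-1→OXO/O../XXX
ply 2: OXO/OX./X.X is terminal -1 (O); from OXO/O../X.X depth 12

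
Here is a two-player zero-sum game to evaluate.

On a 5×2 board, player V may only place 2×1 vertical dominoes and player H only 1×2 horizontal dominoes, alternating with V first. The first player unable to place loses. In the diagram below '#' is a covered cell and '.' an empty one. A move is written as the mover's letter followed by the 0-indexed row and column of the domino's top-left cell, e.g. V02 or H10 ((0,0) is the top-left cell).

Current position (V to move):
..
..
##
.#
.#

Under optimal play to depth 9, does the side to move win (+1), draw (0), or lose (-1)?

p1 V@[../../##/.#/.#]: V00[#./#./##/.#/.#]+1* V01[.#/.#/##/.#/.#]+1 V30[../../##/##/##]-1
p2 H@[#./#./##/.#/.#] terminal -1; root [../../##/.#/.#] d9

value(../../##/.#/.#, V) = +1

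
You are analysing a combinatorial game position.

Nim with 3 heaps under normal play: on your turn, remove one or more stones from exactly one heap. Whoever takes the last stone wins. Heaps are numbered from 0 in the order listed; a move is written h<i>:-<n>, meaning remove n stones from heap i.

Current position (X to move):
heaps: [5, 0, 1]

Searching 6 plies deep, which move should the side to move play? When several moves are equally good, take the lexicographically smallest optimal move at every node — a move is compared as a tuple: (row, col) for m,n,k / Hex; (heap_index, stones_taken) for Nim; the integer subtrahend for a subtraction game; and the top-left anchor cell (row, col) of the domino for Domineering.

X's best at [(5,0,1)]: h0:-4

p1 X@[(5,0,1)]: h0:-1[(4,0,1)]-1 h0:-2[(3,0,1)]-1 h0:-3[(2,0,1)]-1 h0:-4[(1,0,1)]+1* h0:-5[(0,0,1)]-1 h2:-1[(5,0,0)]-1
p2 O@[(1,0,1)]: h0:-1[(0,0,1)]-1* h2:-1[(1,0,0)]-1
p3 X@[(0,0,1)]: h2:-1[(0,0,0)]+1*
p4 O@[(0,0,0)] terminal -1; root [(5,0,1)] d6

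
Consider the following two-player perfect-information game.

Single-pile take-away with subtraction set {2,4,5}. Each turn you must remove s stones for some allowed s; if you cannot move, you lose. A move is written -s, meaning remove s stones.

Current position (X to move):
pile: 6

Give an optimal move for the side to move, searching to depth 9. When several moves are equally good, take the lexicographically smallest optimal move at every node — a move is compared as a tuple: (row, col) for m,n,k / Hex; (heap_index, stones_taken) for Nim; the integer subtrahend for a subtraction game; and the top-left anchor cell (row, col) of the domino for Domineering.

X's best at [6]: -5

p1 X@[6]: -2[4]-1 -4[2]-1 -5[1]+1*
p2 O@[1] terminal -1; root [6] d9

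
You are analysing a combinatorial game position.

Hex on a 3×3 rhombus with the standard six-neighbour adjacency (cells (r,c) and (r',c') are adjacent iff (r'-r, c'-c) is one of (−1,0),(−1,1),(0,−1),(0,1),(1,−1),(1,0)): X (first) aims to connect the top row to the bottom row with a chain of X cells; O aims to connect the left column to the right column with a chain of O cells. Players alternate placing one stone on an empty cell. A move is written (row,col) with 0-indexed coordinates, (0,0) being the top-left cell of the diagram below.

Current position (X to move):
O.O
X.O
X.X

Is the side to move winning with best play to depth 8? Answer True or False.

X winning at [O.O/X.O/X.X]: True

ply 1, X at O.O/X.O/X.X | (0,1)=+1→OXO/X.O/X.X*; (1,1)=-1→O.O/XXO/X.X; (2,1)=-1→O.O/X.O/XXX
ply 2: OXO/X.O/X.X is terminal -1 (O); from O.O/X.O/X.X depth 8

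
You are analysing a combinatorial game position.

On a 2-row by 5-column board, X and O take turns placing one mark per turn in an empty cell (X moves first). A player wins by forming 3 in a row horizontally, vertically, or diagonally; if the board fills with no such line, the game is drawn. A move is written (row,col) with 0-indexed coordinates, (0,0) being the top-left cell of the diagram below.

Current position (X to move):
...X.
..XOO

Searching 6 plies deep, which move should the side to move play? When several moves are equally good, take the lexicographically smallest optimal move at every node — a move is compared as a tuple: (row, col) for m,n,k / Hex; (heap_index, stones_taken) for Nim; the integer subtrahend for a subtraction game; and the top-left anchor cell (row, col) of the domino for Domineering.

X's best at [...X./..XOO]: (0,2)

p1 X@[...X./..XOO]: (0,0)[X..X./..XOO]+0 (0,1)[.X.X./..XOO]+0 (0,2)[..XX./..XOO]+1* (0,4)[...XX/..XOO]+0 (1,0)[...X./X.XOO]+1 (1,1)[...X./.XXOO]+1
p2 O@[..XX./..XOO]: (0,0)[O.XX./..XOO]-1* (0,1)[.OXX./..XOO]-1 (0,4)[..XXO/..XOO]-1 (1,0)[..XX./O.XOO]-1 (1,1)[..XX./.OXOO]-1
p3 X@[O.XX./..XOO]: (0,1)[OXXX./..XOO]+1* (0,4)[O.XXX/..XOO]+1 (1,0)[O.XX./X.XOO]+1 (1,1)[O.XX./.XXOO]+1
p4 O@[OXXX./..XOO] terminal -1; root [...X./..XOO] d6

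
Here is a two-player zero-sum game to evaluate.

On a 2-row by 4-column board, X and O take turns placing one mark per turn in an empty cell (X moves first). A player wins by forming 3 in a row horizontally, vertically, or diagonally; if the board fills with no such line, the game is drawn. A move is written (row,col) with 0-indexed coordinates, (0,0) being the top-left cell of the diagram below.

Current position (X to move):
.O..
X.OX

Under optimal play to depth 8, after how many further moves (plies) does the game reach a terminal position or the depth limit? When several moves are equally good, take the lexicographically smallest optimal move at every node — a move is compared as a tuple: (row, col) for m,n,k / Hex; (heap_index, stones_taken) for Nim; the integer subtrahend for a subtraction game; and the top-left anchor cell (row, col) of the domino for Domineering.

PV length from [.O../X.OX]: 4 plies

p1 X@[.O../X.OX]: (0,0)[XO../X.OX]+0* (0,2)[.OX./X.OX]+0 (0,3)[.O.X/X.OX]+0 (1,1)[.O../XXOX]-1
p2 O@[XO../X.OX]: (0,2)[XOO./X.OX]+0* (0,3)[XO.O/X.OX]+0 (1,1)[XO../XOOX]+0
p3 X@[XOO./X.OX]: (0,3)[XOOX/X.OX]+0* (1,1)[XOO./XXOX]-1
p4 O@[XOOX/X.OX]: (1,1)[XOOX/XOOX]+0*
p5 X@[XOOX/XOOX] terminal +0; root [.O../X.OX] d8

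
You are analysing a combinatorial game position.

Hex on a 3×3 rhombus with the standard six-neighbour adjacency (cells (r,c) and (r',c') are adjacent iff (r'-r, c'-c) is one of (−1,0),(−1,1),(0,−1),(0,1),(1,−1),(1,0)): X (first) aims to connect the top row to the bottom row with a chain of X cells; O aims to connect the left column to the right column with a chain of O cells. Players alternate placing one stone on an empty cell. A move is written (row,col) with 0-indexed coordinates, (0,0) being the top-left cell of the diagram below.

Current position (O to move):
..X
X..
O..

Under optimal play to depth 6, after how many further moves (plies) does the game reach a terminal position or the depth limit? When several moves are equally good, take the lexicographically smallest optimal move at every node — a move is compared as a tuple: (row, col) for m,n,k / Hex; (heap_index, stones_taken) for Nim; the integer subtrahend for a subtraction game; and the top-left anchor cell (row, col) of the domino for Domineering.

PV length from [..X/X../O..]: 5 plies

ply 1, O at ..X/X../O.. | (0,0)=-1→O.X/X../O..; (0,1)=-1→.OX/X../O..; (1,1)=-1→..X/XO./O..; (1,2)=+1→..X/X.O/O..*; (2,1)=+1→..X/X../OO.; (2,2)=-1→..X/X../O.O
ply 2, X at ..X/X.O/O.. | (0,0)=-1→X.X/X.O/O..*; (0,1)=-1→.XX/X.O/O..; (1,1)=-1→..X/XXO/O..; (2,1)=-1→..X/X.O/OX.; (2,2)=-1→..X/X.O/O.X
ply 3, O at X.X/X.O/O.. | (0,1)=+1→XOX/X.O/O..*; (1,1)=+1→X.X/XOO/O..; (2,1)=+1→X.X/X.O/OO.; (2,2)=+1→X.X/X.O/O.O
ply 4, X at XOX/X.O/O.. | (1,1)=-1→XOX/XXO/O..*; (2,1)=-1→XOX/X.O/OX.; (2,2)=-1→XOX/X.O/O.X
ply 5, O at XOX/XXO/O.. | (2,1)=+1→XOX/XXO/OO.*; (2,2)=-1→XOX/XXO/O.O
ply 6: XOX/XXO/OO. is terminal -1 (X); from ..X/X../O.. depth 6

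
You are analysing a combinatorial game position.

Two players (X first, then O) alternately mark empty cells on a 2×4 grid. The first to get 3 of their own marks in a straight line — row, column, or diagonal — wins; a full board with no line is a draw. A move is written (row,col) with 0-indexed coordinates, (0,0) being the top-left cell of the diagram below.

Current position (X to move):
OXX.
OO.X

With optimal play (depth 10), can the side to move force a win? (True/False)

p1 X@[OXX./OO.X]: (0,3)[OXXX/OO.X]+1* (1,2)[OXX./OOXX]+0
p2 O@[OXXX/OO.X] terminal -1; root [OXX./OO.X] d10

X winning at [OXX./OO.X]: True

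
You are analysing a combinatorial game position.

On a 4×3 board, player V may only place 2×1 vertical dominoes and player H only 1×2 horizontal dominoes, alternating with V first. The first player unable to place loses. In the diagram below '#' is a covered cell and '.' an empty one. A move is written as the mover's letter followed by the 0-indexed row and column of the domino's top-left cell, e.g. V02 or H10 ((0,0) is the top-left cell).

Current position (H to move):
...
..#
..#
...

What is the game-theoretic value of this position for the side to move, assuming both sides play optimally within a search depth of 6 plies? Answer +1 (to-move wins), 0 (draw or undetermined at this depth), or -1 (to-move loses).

value(.../..#/..#/..., H) = -1

[.../..#/..#/...] H move#1: H00:-1/##./..#/..#/...*, H01:-1/.##/..#/..#/..., H10:-1/.../###/..#/..., H20:-1/.../..#/###/..., H30:-1/.../..#/..#/##., H31:-1/.../..#/..#/.##
[##./..#/..#/...] V move#2: V10:+1/##./#.#/#.#/...*, V11:+1/##./.##/.##/..., V20:+1/##./..#/#.#/#.., V21:+1/##./..#/.##/.#.
[##./#.#/#.#/...] H move#3: H30:-1/##./#.#/#.#/##.*, H31:-1/##./#.#/#.#/.##
[##./#.#/#.#/##.] V move#4: V11:+1/##./###/###/##.*
[##./###/###/##.] end (terminal -1, H#5); searched .../..#/..#/... to 6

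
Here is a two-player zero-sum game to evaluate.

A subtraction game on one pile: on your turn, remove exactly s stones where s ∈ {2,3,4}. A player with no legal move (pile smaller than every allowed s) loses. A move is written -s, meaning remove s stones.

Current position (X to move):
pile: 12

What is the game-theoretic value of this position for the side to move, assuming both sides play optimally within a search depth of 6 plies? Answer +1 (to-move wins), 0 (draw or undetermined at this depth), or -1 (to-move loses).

value(12, X) = -1

ply 1, X at 12 | -2=-1→10*; -3=-1→9; -4=-1→8
ply 2, O at 10 | -2=-1→8; -3=+1→7*; -4=+1→6
ply 3, X at 7 | -2=-1→5*; -3=-1→4; -4=-1→3
ply 4, O at 5 | -2=-1→3; -3=-1→2; -4=+1→1*
ply 5: 1 is terminal -1 (X); from 12 depth 6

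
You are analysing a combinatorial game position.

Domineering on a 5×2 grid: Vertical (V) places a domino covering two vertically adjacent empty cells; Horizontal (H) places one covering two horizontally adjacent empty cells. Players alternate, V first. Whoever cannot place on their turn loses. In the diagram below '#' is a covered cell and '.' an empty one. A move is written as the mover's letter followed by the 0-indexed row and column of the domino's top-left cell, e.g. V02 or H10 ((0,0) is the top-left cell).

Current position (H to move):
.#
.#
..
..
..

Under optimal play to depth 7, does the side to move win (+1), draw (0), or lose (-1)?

value(.#/.#/../../.., H) = +1

[.#/.#/../../..] H move#1: H20:-1/.#/.#/##/../.., H30:+1/.#/.#/../##/..*, H40:-1/.#/.#/../../##
[.#/.#/../##/..] V move#2: V00:-1/##/##/../##/..*, V10:-1/.#/##/#./##/..
[##/##/../##/..] H move#3: H20:+1/##/##/##/##/..*, H40:+1/##/##/../##/##
[##/##/##/##/..] end (terminal -1, V#4); searched .#/.#/../../.. to 7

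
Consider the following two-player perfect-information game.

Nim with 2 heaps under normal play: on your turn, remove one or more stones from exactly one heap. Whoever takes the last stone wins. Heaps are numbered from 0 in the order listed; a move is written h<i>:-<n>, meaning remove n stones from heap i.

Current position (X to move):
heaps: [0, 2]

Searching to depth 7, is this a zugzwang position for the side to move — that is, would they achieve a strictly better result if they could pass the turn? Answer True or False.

zugzwang((0,2), X) = False

[(0,2)] X move#1: h1:-1:-1/(0,1), h1:-2:+1/(0,0)*
[(0,0)] end (terminal -1, O#2); searched (0,2) to 7
pass branch (O moves first from the same position):
  | [(0,2)] O move#1: h1:-1:-1/(0,1), h1:-2:+1/(0,0)*
  | [(0,0)] end (terminal -1, X#2); searched (0,2) to 7
X moving scores +1; X passing scores -1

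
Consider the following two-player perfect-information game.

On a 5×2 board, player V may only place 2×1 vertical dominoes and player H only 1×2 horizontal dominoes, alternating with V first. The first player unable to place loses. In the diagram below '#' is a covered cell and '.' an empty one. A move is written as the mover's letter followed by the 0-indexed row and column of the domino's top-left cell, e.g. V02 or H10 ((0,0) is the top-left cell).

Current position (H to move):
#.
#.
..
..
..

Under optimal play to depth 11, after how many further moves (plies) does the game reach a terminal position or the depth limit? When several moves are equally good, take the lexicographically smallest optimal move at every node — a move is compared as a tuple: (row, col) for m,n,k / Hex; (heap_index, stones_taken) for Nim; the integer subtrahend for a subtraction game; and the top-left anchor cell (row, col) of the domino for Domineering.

ply 1, H at #./#./../../.. | H20=-1→#./#./##/../..; H30=+1→#./#./../##/..*; H40=-1→#./#./../../##
ply 2, V at #./#./../##/.. | V01=-1→##/##/../##/..*; V11=-1→#./##/.#/##/..
ply 3, H at ##/##/../##/.. | H20=+1→##/##/##/##/..*; H40=+1→##/##/../##/##
ply 4: ##/##/##/##/.. is terminal -1 (V); from #./#./../../.. depth 11

PV length from [#./#./../../..]: 3 plies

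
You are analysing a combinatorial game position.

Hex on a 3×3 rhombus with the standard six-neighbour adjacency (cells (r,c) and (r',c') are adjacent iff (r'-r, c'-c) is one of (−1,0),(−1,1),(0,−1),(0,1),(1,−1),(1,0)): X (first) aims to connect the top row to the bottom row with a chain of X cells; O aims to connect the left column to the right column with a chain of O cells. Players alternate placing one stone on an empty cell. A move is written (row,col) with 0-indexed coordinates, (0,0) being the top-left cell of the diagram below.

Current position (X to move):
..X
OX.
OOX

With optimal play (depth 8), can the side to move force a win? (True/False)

[..X/OX./OOX] X move#1: (0,0):-1/X.X/OX./OOX, (0,1):-1/.XX/OX./OOX, (1,2):+1/..X/OXX/OOX*
[..X/OXX/OOX] end (terminal -1, O#2); searched ..X/OX./OOX to 8

X winning at [..X/OX./OOX]: True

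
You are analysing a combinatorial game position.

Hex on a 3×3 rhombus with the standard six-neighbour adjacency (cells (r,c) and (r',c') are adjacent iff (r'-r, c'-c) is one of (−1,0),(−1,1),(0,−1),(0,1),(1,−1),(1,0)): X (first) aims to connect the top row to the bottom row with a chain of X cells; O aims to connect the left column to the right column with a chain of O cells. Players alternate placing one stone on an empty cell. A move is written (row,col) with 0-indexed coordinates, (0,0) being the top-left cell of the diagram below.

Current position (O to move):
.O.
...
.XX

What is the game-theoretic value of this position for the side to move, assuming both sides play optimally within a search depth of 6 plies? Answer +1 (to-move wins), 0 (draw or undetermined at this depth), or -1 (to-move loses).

value(.O./.../.XX, O) = +1

[.O./.../.XX] O move#1: (0,0):-1/OO./.../.XX, (0,2):+1/.OO/.../.XX*, (1,0):-1/.O./O../.XX, (1,1):+1/.O./.O./.XX, (1,2):+1/.O./..O/.XX, (2,0):-1/.O./.../OXX
[.OO/.../.XX] X move#2: (0,0):-1/XOO/.../.XX*, (1,0):-1/.OO/X../.XX, (1,1):-1/.OO/.X./.XX, (1,2):-1/.OO/..X/.XX, (2,0):-1/.OO/.../XXX
[XOO/.../.XX] O move#3: (1,0):+1/XOO/O../.XX*, (1,1):+1/XOO/.O./.XX, (1,2):-1/XOO/..O/.XX, (2,0):+1/XOO/.../OXX
[XOO/O../.XX] end (terminal -1, X#4); searched .O./.../.XX to 6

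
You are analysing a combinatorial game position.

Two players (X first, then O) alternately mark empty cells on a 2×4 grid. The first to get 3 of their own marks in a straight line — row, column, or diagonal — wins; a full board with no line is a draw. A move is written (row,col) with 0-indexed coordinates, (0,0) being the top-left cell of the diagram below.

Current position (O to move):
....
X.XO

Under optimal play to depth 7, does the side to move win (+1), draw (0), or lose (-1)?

value(..../X.XO, O) = 0

[..../X.XO] O move#1: (0,0):-1/O.../X.XO, (0,1):-1/.O../X.XO, (0,2):-1/..O./X.XO, (0,3):-1/...O/X.XO, (1,1):+0/..../XOXO*
[..../XOXO] X move#2: (0,0):+0/X.../XOXO*, (0,1):+0/.X../XOXO, (0,2):+0/..X./XOXO, (0,3):+0/...X/XOXO
[X.../XOXO] O move#3: (0,1):+0/XO../XOXO*, (0,2):+0/X.O./XOXO, (0,3):+0/X..O/XOXO
[XO../XOXO] X move#4: (0,2):+0/XOX./XOXO*, (0,3):+0/XO.X/XOXO
[XOX./XOXO] O move#5: (0,3):+0/XOXO/XOXO*
[XOXO/XOXO] end (terminal +0, X#6); searched ..../X.XO to 7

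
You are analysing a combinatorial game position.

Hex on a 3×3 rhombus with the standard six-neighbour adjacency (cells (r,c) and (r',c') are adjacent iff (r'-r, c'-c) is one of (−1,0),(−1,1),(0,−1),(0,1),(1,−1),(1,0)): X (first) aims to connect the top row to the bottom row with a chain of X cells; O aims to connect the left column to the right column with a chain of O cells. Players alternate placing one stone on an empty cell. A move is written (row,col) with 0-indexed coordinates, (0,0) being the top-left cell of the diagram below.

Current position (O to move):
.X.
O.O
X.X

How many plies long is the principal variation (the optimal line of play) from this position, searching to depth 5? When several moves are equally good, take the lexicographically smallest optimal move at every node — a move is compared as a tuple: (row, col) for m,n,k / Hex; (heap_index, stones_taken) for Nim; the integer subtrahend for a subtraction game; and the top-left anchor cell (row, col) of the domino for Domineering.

p1 O@[.X./O.O/X.X]: (0,0)[OX./O.O/X.X]-1 (0,2)[.XO/O.O/X.X]-1 (1,1)[.X./OOO/X.X]+1* (2,1)[.X./O.O/XOX]-1
p2 X@[.X./OOO/X.X] terminal -1; root [.X./O.O/X.X] d5

PV length from [.X./O.O/X.X]: 1 ply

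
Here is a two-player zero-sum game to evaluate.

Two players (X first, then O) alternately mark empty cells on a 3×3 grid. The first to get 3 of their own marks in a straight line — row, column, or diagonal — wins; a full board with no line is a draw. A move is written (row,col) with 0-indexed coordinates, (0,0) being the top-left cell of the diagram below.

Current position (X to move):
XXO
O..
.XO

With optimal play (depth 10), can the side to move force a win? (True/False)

X winning at [XXO/O../.XO]: True

[XXO/O../.XO] X move#1: (1,1):+1/XXO/OX./.XO*, (1,2):+0/XXO/O.X/.XO, (2,0):-1/XXO/O../XXO
[XXO/OX./.XO] end (terminal -1, O#2); searched XXO/O../.XO to 10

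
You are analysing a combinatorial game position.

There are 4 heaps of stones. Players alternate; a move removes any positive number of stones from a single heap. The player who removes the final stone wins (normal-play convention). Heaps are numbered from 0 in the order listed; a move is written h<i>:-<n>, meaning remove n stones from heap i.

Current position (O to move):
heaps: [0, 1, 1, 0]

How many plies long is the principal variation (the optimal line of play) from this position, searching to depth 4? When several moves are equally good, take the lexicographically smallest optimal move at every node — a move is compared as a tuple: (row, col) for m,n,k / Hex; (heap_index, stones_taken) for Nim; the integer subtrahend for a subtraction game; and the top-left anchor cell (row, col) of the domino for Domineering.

PV length from [(0,1,1,0)]: 2 plies

ply 1, O at (0,1,1,0) | h1:-1=-1→(0,0,1,0)*; h2:-1=-1→(0,1,0,0)
ply 2, X at (0,0,1,0) | h2:-1=+1→(0,0,0,0)*
ply 3: (0,0,0,0) is terminal -1 (O); from (0,1,1,0) depth 4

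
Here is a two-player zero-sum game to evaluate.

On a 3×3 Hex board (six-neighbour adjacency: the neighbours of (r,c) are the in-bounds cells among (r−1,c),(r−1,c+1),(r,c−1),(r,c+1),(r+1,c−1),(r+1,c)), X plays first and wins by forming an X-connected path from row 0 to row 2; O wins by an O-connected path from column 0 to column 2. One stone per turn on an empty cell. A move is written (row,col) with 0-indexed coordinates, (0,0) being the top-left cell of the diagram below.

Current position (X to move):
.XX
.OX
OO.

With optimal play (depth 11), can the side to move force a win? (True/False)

[.XX/.OX/OO.] X move#1: (0,0):-1/XXX/.OX/OO., (1,0):-1/.XX/XOX/OO., (2,2):+1/.XX/.OX/OOX*
[.XX/.OX/OOX] end (terminal -1, O#2); searched .XX/.OX/OO. to 11

X winning at [.XX/.OX/OO.]: True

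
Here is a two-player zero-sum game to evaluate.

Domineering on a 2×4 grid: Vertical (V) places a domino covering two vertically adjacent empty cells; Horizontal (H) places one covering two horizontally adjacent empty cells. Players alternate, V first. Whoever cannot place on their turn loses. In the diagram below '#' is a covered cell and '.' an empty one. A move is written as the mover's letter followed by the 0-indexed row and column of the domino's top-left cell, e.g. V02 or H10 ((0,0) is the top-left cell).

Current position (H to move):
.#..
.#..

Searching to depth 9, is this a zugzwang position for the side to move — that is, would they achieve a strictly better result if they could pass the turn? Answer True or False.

zugzwang(.#../.#.., H) = False

p1 H@[.#../.#..]: H02[.###/.#..]+1* H12[.#../.###]+1
p2 V@[.###/.#..]: V00[####/##..]-1*
p3 H@[####/##..]: H12[####/####]+1*
p4 V@[####/####] terminal -1; root [.#../.#..] d9
if H skipped the turn, V would face:
~ p1 V@[.#../.#..]: V00[##../##..]-1 V02[.##./.##.]+1* V03[.#.#/.#.#]+1
~ p2 H@[.##./.##.] terminal -1; root [.#../.#..] d9
compare (H): move=+1 vs pass=-1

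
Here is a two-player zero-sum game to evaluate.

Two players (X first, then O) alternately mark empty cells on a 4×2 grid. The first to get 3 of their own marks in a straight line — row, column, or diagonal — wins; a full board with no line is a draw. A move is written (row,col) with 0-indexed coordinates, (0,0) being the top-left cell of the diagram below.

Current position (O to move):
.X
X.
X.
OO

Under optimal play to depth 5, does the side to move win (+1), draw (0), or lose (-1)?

ply 1, O at .X/X./X./OO | (0,0)=+0→OX/X./X./OO*; (1,1)=-1→.X/XO/X./OO; (2,1)=-1→.X/X./XO/OO
ply 2, X at OX/X./X./OO | (1,1)=+0→OX/XX/X./OO*; (2,1)=+0→OX/X./XX/OO
ply 3, O at OX/XX/X./OO | (2,1)=+0→OX/XX/XO/OO*
ply 4: OX/XX/XO/OO is terminal +0 (X); from .X/X./X./OO depth 5

value(.X/X./X./OO, O) = 0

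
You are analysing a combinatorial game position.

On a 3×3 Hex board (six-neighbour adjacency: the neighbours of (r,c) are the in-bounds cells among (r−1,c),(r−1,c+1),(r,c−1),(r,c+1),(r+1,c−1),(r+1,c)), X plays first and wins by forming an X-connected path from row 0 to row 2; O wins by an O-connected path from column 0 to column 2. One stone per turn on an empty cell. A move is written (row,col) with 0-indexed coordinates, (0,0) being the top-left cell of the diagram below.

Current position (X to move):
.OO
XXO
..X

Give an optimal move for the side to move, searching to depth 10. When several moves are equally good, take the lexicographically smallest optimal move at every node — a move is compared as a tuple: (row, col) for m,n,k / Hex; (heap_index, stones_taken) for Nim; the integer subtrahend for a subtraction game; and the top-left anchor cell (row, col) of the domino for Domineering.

X's best at [.OO/XXO/..X]: (0,0)

p1 X@[.OO/XXO/..X]: (0,0)[XOO/XXO/..X]+1* (2,0)[.OO/XXO/X.X]-1 (2,1)[.OO/XXO/.XX]-1
p2 O@[XOO/XXO/..X]: (2,0)[XOO/XXO/O.X]-1* (2,1)[XOO/XXO/.OX]-1
p3 X@[XOO/XXO/O.X]: (2,1)[XOO/XXO/OXX]+1*
p4 O@[XOO/XXO/OXX] terminal -1; root [.OO/XXO/..X] d10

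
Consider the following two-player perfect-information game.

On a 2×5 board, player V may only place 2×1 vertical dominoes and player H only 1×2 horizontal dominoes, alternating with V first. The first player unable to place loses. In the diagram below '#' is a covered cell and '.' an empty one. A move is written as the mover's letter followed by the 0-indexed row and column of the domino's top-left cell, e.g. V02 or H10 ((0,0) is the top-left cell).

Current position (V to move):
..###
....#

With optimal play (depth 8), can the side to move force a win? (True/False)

V winning at [..###/....#]: True

p1 V@[..###/....#]: V00[#.###/#...#]-1 V01[.####/.#..#]+1*
p2 H@[.####/.#..#]: H12[.####/.####]-1*
p3 V@[.####/.####]: V00[#####/#####]+1*
p4 H@[#####/#####] terminal -1; root [..###/....#] d8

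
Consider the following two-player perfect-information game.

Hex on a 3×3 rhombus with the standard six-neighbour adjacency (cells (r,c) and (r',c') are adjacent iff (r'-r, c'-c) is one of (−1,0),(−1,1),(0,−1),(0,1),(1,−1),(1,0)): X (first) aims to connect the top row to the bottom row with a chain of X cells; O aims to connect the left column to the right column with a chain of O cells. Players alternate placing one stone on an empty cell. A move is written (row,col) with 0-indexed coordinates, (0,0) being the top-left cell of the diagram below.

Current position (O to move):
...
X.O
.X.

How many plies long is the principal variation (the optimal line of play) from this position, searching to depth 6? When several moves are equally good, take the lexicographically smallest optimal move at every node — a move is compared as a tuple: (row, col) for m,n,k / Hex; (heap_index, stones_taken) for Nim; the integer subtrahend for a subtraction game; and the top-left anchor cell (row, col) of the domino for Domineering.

[.../X.O/.X.] O move#1: (0,0):-1/O../X.O/.X.*, (0,1):-1/.O./X.O/.X., (0,2):-1/..O/X.O/.X., (1,1):-1/.../XOO/.X., (2,0):-1/.../X.O/OX., (2,2):-1/.../X.O/.XO
[O../X.O/.X.] X move#2: (0,1):+1/OX./X.O/.X.*, (0,2):-1/O.X/X.O/.X., (1,1):+1/O../XXO/.X., (2,0):-1/O../X.O/XX., (2,2):-1/O../X.O/.XX
[OX./X.O/.X.] O move#3: (0,2):-1/OXO/X.O/.X.*, (1,1):-1/OX./XOO/.X., (2,0):-1/OX./X.O/OX., (2,2):-1/OX./X.O/.XO
[OXO/X.O/.X.] X move#4: (1,1):+1/OXO/XXO/.X.*, (2,0):+1/OXO/X.O/XX., (2,2):+1/OXO/X.O/.XX
[OXO/XXO/.X.] end (terminal -1, O#5); searched .../X.O/.X. to 6

PV length from [.../X.O/.X.]: 4 plies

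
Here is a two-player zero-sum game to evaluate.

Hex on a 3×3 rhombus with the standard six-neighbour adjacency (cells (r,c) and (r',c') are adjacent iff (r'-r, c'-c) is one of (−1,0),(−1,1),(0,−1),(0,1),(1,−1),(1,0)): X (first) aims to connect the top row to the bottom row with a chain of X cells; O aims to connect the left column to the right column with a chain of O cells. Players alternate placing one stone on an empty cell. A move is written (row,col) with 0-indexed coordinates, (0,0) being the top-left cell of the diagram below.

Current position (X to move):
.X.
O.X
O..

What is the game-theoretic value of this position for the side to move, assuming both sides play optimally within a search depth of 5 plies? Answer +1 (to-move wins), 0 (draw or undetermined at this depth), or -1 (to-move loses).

[.X./O.X/O..] X move#1: (0,0):+1/XX./O.X/O..*, (0,2):+1/.XX/O.X/O.., (1,1):+1/.X./OXX/O.., (2,1):+1/.X./O.X/OX., (2,2):+1/.X./O.X/O.X
[XX./O.X/O..] O move#2: (0,2):-1/XXO/O.X/O..*, (1,1):-1/XX./OOX/O.., (2,1):-1/XX./O.X/OO., (2,2):-1/XX./O.X/O.O
[XXO/O.X/O..] X move#3: (1,1):+1/XXO/OXX/O..*, (2,1):-1/XXO/O.X/OX., (2,2):-1/XXO/O.X/O.X
[XXO/OXX/O..] O move#4: (2,1):-1/XXO/OXX/OO.*, (2,2):-1/XXO/OXX/O.O
[XXO/OXX/OO.] X move#5: (2,2):+1/XXO/OXX/OOX*
[XXO/OXX/OOX] end (terminal -1, O#6); searched .X./O.X/O.. to 5

value(.X./O.X/O.., X) = +1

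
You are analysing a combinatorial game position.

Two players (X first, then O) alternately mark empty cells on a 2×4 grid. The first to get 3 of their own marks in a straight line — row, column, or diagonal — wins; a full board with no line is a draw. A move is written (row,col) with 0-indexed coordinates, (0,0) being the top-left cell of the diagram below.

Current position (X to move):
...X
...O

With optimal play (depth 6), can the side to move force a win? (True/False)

X winning at [...X/...O]: False

p1 X@[...X/...O]: (0,0)[X..X/...O]+0* (0,1)[.X.X/...O]+0 (0,2)[..XX/...O]+0 (1,0)[...X/X..O]+0 (1,1)[...X/.X.O]+0 (1,2)[...X/..XO]+0
p2 O@[X..X/...O]: (0,1)[XO.X/...O]+0* (0,2)[X.OX/...O]+0 (1,0)[X..X/O..O]+0 (1,1)[X..X/.O.O]+0 (1,2)[X..X/..OO]+0
p3 X@[XO.X/...O]: (0,2)[XOXX/...O]+0* (1,0)[XO.X/X..O]+0 (1,1)[XO.X/.X.O]+0 (1,2)[XO.X/..XO]+0
p4 O@[XOXX/...O]: (1,0)[XOXX/O..O]+0* (1,1)[XOXX/.O.O]+0 (1,2)[XOXX/..OO]+0
p5 X@[XOXX/O..O]: (1,1)[XOXX/OX.O]+0* (1,2)[XOXX/O.XO]+0
p6 O@[XOXX/OX.O]: (1,2)[XOXX/OXOO]+0*
p7 X@[XOXX/OXOO] terminal +0; root [...X/...O] d6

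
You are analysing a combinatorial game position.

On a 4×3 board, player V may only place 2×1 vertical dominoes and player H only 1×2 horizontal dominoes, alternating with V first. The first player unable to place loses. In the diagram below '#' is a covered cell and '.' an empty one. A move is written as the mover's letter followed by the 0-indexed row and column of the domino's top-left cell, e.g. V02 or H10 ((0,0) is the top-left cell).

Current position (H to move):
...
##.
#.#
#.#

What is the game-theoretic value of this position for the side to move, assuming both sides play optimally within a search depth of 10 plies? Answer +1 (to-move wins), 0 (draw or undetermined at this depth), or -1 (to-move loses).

[.../##./#.#/#.#] H move#1: H00:-1/##./##./#.#/#.#*, H01:-1/.##/##./#.#/#.#
[##./##./#.#/#.#] V move#2: V02:+1/###/###/#.#/#.#*, V21:+1/##./##./###/###
[###/###/#.#/#.#] end (terminal -1, H#3); searched .../##./#.#/#.# to 10

value(.../##./#.#/#.#, H) = -1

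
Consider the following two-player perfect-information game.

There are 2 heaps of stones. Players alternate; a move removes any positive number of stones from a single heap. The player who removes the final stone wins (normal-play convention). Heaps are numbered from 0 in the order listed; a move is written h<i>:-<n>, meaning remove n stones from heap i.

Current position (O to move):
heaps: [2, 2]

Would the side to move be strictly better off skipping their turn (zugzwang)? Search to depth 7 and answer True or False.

[(2,2)] O move#1: h0:-1:-1/(1,2)*, h0:-2:-1/(0,2), h1:-1:-1/(2,1), h1:-2:-1/(2,0)
[(1,2)] X move#2: h0:-1:-1/(0,2), h1:-1:+1/(1,1)*, h1:-2:-1/(1,0)
[(1,1)] O move#3: h0:-1:-1/(0,1)*, h1:-1:-1/(1,0)
[(0,1)] X move#4: h1:-1:+1/(0,0)*
[(0,0)] end (terminal -1, O#5); searched (2,2) to 7
if O skipped the turn, X would face:
~ [(2,2)] X move#1: h0:-1:-1/(1,2)*, h0:-2:-1/(0,2), h1:-1:-1/(2,1), h1:-2:-1/(2,0)
~ [(1,2)] O move#2: h0:-1:-1/(0,2), h1:-1:+1/(1,1)*, h1:-2:-1/(1,0)
~ [(1,1)] X move#3: h0:-1:-1/(0,1)*, h1:-1:-1/(1,0)
~ [(0,1)] O move#4: h1:-1:+1/(0,0)*
~ [(0,0)] end (terminal -1, X#5); searched (2,2) to 7
compare (O): move=-1 vs pass=+1

zugzwang((2,2), O) = True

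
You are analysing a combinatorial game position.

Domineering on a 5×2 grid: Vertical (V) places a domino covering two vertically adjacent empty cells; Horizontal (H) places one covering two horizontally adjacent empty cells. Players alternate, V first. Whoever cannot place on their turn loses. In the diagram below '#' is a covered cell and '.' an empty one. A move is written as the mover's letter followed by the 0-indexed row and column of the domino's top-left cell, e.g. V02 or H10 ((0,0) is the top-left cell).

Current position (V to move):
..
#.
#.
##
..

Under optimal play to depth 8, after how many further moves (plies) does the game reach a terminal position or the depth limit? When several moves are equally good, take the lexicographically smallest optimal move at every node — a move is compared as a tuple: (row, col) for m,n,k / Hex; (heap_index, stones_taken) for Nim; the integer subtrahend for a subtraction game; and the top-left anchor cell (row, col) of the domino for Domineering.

PV length from [../#./#./##/..]: 2 plies

p1 V@[../#./#./##/..]: V01[.#/##/#./##/..]-1* V11[../##/##/##/..]-1
p2 H@[.#/##/#./##/..]: H40[.#/##/#./##/##]+1*
p3 V@[.#/##/#./##/##] terminal -1; root [../#./#./##/..] d8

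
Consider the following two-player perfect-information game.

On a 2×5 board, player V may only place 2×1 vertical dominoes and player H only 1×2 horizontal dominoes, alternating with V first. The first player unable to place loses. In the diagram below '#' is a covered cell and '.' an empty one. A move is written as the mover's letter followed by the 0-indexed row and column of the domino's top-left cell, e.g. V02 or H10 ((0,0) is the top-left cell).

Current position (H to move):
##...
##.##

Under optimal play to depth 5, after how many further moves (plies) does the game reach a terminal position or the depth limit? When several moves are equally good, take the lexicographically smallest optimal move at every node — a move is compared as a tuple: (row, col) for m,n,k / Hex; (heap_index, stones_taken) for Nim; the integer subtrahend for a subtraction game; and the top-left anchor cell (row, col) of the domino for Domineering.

p1 H@[##.../##.##]: H02[####./##.##]+1* H03[##.##/##.##]-1
p2 V@[####./##.##] terminal -1; root [##.../##.##] d5

PV length from [##.../##.##]: 1 ply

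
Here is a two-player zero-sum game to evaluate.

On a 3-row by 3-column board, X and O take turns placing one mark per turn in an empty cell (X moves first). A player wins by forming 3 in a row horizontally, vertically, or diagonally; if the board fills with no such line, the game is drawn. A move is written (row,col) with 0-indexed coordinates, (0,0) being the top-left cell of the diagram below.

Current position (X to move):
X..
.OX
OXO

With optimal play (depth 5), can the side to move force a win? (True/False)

X winning at [X../.OX/OXO]: False

p1 X@[X../.OX/OXO]: (0,1)[XX./.OX/OXO]-1 (0,2)[X.X/.OX/OXO]+0* (1,0)[X../XOX/OXO]-1
p2 O@[X.X/.OX/OXO]: (0,1)[XOX/.OX/OXO]+0* (1,0)[X.X/OOX/OXO]-1
p3 X@[XOX/.OX/OXO]: (1,0)[XOX/XOX/OXO]+0*
p4 O@[XOX/XOX/OXO] terminal +0; root [X../.OX/OXO] d5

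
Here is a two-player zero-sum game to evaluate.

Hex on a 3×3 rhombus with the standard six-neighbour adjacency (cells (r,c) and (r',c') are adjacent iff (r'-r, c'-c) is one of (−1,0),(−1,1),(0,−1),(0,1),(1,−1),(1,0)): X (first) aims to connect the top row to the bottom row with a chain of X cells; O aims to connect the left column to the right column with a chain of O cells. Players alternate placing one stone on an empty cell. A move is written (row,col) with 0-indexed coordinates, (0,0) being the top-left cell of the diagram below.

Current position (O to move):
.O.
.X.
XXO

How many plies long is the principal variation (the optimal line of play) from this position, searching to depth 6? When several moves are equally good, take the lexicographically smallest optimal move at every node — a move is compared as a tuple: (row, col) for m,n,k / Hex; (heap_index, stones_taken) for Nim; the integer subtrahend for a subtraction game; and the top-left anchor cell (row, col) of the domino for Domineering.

PV length from [.O./.X./XXO]: 3 plies

p1 O@[.O./.X./XXO]: (0,0)[OO./.X./XXO]-1 (0,2)[.OO/.X./XXO]+1* (1,0)[.O./OX./XXO]-1 (1,2)[.O./.XO/XXO]-1
p2 X@[.OO/.X./XXO]: (0,0)[XOO/.X./XXO]-1* (1,0)[.OO/XX./XXO]-1 (1,2)[.OO/.XX/XXO]-1
p3 O@[XOO/.X./XXO]: (1,0)[XOO/OX./XXO]+1* (1,2)[XOO/.XO/XXO]-1
p4 X@[XOO/OX./XXO] terminal -1; root [.O./.X./XXO] d6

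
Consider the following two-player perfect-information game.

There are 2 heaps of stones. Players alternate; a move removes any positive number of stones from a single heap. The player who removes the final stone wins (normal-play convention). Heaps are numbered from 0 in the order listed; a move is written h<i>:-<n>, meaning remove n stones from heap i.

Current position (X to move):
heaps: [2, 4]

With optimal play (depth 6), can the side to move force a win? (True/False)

X winning at [(2,4)]: True

ply 1, X at (2,4) | h0:-1=-1→(1,4); h0:-2=-1→(0,4); h1:-1=-1→(2,3); h1:-2=+1→(2,2)*; h1:-3=-1→(2,1); h1:-4=-1→(2,0)
ply 2, O at (2,2) | h0:-1=-1→(1,2)*; h0:-2=-1→(0,2); h1:-1=-1→(2,1); h1:-2=-1→(2,0)
ply 3, X at (1,2) | h0:-1=-1→(0,2); h1:-1=+1→(1,1)*; h1:-2=-1→(1,0)
ply 4, O at (1,1) | h0:-1=-1→(0,1)*; h1:-1=-1→(1,0)
ply 5, X at (0,1) | h1:-1=+1→(0,0)*
ply 6: (0,0) is terminal -1 (O); from (2,4) depth 6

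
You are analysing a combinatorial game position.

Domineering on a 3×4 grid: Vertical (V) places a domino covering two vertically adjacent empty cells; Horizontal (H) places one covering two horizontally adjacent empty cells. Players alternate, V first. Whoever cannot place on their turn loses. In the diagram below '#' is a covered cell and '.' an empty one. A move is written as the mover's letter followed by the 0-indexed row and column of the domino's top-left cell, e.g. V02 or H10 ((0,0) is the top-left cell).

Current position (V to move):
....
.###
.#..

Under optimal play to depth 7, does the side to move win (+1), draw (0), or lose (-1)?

p1 V@[..../.###/.#..]: V00[#.../####/.#..]-1* V10[..../####/##..]-1
p2 H@[#.../####/.#..]: H01[###./####/.#..]+1* H02[#.##/####/.#..]+1 H22[#.../####/.###]+1
p3 V@[###./####/.#..] terminal -1; root [..../.###/.#..] d7

value(..../.###/.#.., V) = -1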